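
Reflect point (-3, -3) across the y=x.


Reflection rule for y=x: (y, x)
(-3, -3) -> (-3, -3)

(-3, -3)


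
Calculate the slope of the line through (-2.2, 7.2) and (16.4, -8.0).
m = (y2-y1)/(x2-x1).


dy = -8.0 - 7.2 = -15.2
dx = 16.4 + 2.2 = 18.6
m = -15.2/18.6 = -0.8172

m = -0.8172


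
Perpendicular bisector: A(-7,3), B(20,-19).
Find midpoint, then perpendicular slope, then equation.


Midpoint = (6.5, -8)
Slope of AB = dy/dx = -22/27 = -0.8148
Perp slope = -dx/dy = 27/22 = 1.2273
b = My - (perp slope)*Mx = -8 + (27*6.5)/(-22) = -8 - 7.9773 = -15.9773

y = 1.2273x - 15.9773


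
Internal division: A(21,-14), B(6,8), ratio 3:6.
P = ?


Px = (3*6 + 6*21)/9 = 144/9 = 16.0000
Py = (3*8 + 6*(-14))/9 = -60/9 = -6.6667

P = (16.0000, -6.6667)


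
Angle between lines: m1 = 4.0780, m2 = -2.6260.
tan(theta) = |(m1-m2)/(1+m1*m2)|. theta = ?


m1-m2 = 6.704
1+m1*m2 = -9.708828
tan(theta) = |6.704/(-9.708828)| = 0.690506
theta = arctan(|6.704/(-9.708828)|) = 34.6253 degrees (acute angle)

34.6253 degrees


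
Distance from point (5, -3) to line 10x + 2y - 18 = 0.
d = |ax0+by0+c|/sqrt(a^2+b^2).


|10*5 + 2*(-3) - 18| = |26| = 26
sqrt(100 + 4) = sqrt(104) = 10.1980
d = 26/sqrt(104) = 2.5495

2.5495


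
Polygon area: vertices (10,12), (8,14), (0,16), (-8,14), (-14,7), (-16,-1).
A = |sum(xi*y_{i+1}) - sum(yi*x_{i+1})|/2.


sum(xi*y_{i+1}) = 10*14 + 8*16 + 0*14 - 8*7 - 14*(-1) - 16*12 = 34
sum(yi*x_{i+1}) = 12*8 + 14*0 + 16*(-8) + 14*(-14) + 7*(-16) - 1*10 = -350
Area = |34 + 350|/2 = 384/2 = 192.0000

192.0000 sq units


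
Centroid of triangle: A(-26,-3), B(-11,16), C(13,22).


Gx = (-26- 11+13)/3 = -24/3 = -8.0000
Gy = (-3+16+22)/3 = 35/3 = 11.6667

G = (-8.0000, 11.6667)


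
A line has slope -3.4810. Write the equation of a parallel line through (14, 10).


Parallel lines have equal slopes.
m2 = -3.4810
b2 = 10 + 3.4810*14 = 58.7340

y = -3.4810x + 58.7340


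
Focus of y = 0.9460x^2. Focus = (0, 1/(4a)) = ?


a = 0.9460
4a = 3.7840
focus = (0, 1/3.7840) = (0, 0.2643)

Focus = (0, 0.2643)


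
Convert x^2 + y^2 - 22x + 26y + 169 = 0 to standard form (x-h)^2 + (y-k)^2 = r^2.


h = -D/2 = 22/2 = 11
k = -E/2 = -26/2 = -13
r^2 = h^2 + k^2 - F = 121 + 169 - 169 = 121
r = 11

Center (11, -13), radius = 11


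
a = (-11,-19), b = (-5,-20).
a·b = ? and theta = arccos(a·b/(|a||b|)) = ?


a·b = -11*(-5) - 19*(-20) = 55 + 380 = 435
|a| = sqrt(121+361) = 21.9545
|b| = sqrt(25+400) = 20.6155
cos(theta) = 435/(sqrt(482)*sqrt(425)) = 435/sqrt(204850) = 0.961106
theta = arccos(435/sqrt(204850)) = 16.0323 degrees

a·b = 435, theta = 16.0323 deg


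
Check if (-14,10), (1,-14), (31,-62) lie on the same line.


-14*(-14+ 62) + 1*(-62-10) + 31*(10+ 14)
= -672 - 72 + 744 = 0

Yes, collinear (determinant = 0)


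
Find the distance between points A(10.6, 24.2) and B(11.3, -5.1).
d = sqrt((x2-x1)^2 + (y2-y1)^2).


dx = 11.3 - 10.6 = 0.7
dy = -5.1 - 24.2 = -29.3
d = sqrt(0.49 + 858.49) = sqrt(858.98) = 29.3084

29.3084


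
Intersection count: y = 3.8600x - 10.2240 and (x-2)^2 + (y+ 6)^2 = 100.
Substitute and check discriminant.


Substitute y = 3.8600x - 10.2240: (x-2)^2 + (3.8600x- 10.2240+ 6)^2 = 100
Expand to Ax^2 + Bx + C = 0, where b-k = -4.224
A = 1+m^2 = 15.8996
B = 2(m(b-k) - h) = 2(3.8600*(-4.224) - 2) = -36.60928
C = h^2 + (b-k)^2 - r^2 = 4 + 17.842176 - 100 = -78.157824
disc = B^2-4AC = 1340.2394 + 4970.7126 = 6310.9520
disc > 0

2 intersection points


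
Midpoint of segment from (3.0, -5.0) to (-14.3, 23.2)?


Mx = (3.0 - 14.3)/2 = -11.3/2 = -5.6500
My = (-5.0 + 23.2)/2 = 18.2/2 = 9.1000

(-5.6500, 9.1000)


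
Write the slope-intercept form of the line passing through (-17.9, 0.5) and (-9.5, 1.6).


m = (1.1)/(8.4) = 0.1310
b = y1 - m*x1 = 0.5 - (1.1*(-17.9))/(8.4) = 0.5 + 2.3440 = 2.8440

y = 0.1310x + 2.8440


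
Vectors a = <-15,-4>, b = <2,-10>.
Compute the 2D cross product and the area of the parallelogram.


cross = -15*(-10) + 4*2 = 150 + 8 = 158
Parallelogram area = |158| = 158

cross = 158, parallelogram area = 158


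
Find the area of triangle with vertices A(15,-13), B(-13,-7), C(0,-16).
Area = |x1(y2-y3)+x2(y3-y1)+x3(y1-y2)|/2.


15*(-7+ 16) = 135
-13*(-16+ 13) = 39
0*(-13+ 7) = 0
sum = 174
Area = |174|/2 = 87.0000

87.0000 sq units


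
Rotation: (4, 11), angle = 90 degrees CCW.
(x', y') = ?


cos(90) = 0, sin(90) = 1
x' = 4*0 - 11*1 = -11
y' = 4*1 + 11*0 = 4

(-11, 4)


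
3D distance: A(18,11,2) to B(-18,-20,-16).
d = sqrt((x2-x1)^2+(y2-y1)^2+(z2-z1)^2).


dx=-36, dy=-31, dz=-18
d = sqrt(1296+961+324) = sqrt(2581) = 50.8035

50.8035


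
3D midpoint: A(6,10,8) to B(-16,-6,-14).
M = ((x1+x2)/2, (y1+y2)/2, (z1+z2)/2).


Mx = (6- 16)/2 = -5.0000
My = (10- 6)/2 = 2.0000
Mz = (8- 14)/2 = -3.0000

M = (-5.0000, 2.0000, -3.0000)


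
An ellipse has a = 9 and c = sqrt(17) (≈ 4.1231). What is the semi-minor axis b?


b^2 = 9^2 - (sqrt(17))^2 = 81 - 17 = 64
b = sqrt(64) = 8

b = 8


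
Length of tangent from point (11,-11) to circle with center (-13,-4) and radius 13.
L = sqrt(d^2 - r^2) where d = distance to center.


d = sqrt((11+ 13)^2 + (-11+ 4)^2) = sqrt(576+49) = 25.0000
L = sqrt(625.0000 - 169) = sqrt(456.0000) = 21.3542

21.3542


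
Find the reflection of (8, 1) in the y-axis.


Reflection rule for y-axis: (-x, y)
(8, 1) -> (-8, 1)

(-8, 1)


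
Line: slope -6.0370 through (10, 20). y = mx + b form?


y - 20 = -6.0370(x - 10)
y = -6.0370x + 20 + 6.0370*10
y = -6.0370x + 80.3700

y = -6.0370x + 80.3700


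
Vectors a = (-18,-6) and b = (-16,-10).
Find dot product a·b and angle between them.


a·b = -18*(-16) - 6*(-10) = 288 + 60 = 348
|a| = sqrt(324+36) = 18.9737
|b| = sqrt(256+100) = 18.8680
cos(theta) = 348/(sqrt(360)*sqrt(356)) = 348/sqrt(128160) = 0.972082
theta = arccos(348/sqrt(128160)) = 13.5704 degrees

a·b = 348, theta = 13.5704 deg


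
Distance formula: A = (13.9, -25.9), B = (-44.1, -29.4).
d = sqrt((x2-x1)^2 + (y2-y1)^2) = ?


dx = -44.1 - 13.9 = -58.0
dy = -29.4 + 25.9 = -3.5
d = sqrt(3364.0 + 12.25) = sqrt(3376.25) = 58.1055

58.1055


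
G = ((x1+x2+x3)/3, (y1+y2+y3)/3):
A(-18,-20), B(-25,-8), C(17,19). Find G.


Gx = (-18- 25+17)/3 = -26/3 = -8.6667
Gy = (-20- 8+19)/3 = -9/3 = -3.0000

G = (-8.6667, -3.0000)


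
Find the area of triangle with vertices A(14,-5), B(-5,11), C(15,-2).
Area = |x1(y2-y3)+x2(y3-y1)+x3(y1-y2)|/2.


14*(11+ 2) = 182
-5*(-2+ 5) = -15
15*(-5-11) = -240
sum = -73
Area = |-73|/2 = 36.5000

36.5000 sq units


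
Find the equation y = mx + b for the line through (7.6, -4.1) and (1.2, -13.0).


m = (-8.9)/(-6.4) = 1.3906
b = y1 - m*x1 = -4.1 - (-8.9*7.6)/(-6.4) = -4.1 - 10.5688 = -14.6688

y = 1.3906x - 14.6688


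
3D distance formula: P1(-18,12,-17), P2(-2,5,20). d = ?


dx=16, dy=-7, dz=37
d = sqrt(256+49+1369) = sqrt(1674) = 40.9145

40.9145


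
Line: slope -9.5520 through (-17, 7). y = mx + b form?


y - 7 = -9.5520(x + 17)
y = -9.5520x + 7 + 9.5520*(-17)
y = -9.5520x - 155.3840

y = -9.5520x - 155.3840


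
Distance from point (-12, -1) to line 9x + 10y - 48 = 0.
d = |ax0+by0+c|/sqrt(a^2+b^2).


|9*(-12) + 10*(-1) - 48| = |-166| = 166
sqrt(81 + 100) = sqrt(181) = 13.4536
d = 166/sqrt(181) = 12.3387

12.3387


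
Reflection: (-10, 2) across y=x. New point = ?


Reflection rule for y=x: (y, x)
(-10, 2) -> (2, -10)

(2, -10)


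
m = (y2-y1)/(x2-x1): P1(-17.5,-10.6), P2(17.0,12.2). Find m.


dy = 12.2 + 10.6 = 22.8
dx = 17.0 + 17.5 = 34.5
m = 22.8/34.5 = 0.6609

m = 0.6609


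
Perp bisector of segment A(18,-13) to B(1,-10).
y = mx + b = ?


Midpoint = (9.5, -11.5)
Slope of AB = dy/dx = 3/(-17) = -0.1765
Perp slope = -dx/dy = 17/3 = 5.6667
b = My - (perp slope)*Mx = -11.5 + (-17*9.5)/3 = -11.5 - 53.8333 = -65.3333

y = 5.6667x - 65.3333


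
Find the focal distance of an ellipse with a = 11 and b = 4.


c^2 = 11^2 - 4^2 = 121 - 16 = 105
c = sqrt(105) = 10.2470

c = 10.2470


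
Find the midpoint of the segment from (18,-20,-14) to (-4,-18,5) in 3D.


Mx = (18- 4)/2 = 7.0000
My = (-20- 18)/2 = -19.0000
Mz = (-14+5)/2 = -4.5000

M = (7.0000, -19.0000, -4.5000)


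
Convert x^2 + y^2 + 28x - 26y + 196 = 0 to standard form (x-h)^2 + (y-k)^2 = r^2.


h = -D/2 = -28/2 = -14
k = -E/2 = 26/2 = 13
r^2 = h^2 + k^2 - F = 196 + 169 - 196 = 169
r = 13

Center (-14, 13), radius = 13


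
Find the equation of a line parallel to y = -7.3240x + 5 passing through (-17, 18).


Parallel lines have equal slopes.
m2 = -7.3240
b2 = 18 + 7.3240*(-17) = -106.5080

y = -7.3240x - 106.5080


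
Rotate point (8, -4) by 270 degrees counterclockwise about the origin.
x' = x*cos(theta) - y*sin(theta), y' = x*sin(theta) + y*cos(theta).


cos(270) = 0, sin(270) = -1
x' = 8*0 + 4*(-1) = -4
y' = 8*(-1) - 4*0 = -8

(-4, -8)


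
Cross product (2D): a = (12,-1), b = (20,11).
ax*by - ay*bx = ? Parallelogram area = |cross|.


cross = 12*11 + 1*20 = 132 + 20 = 152
Parallelogram area = |152| = 152

cross = 152, parallelogram area = 152


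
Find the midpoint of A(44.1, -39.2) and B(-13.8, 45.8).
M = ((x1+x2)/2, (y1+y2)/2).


Mx = (44.1 - 13.8)/2 = 30.3/2 = 15.1500
My = (-39.2 + 45.8)/2 = 6.6/2 = 3.3000

(15.1500, 3.3000)


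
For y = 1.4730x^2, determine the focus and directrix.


a = 1.4730
1/(4a) = 0.1697
Focus = (0, 0.1697)
Directrix: y = -0.1697

Focus = (0, 0.1697), Directrix: y = -0.1697


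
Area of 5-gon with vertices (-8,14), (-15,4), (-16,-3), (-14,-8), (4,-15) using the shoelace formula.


sum(xi*y_{i+1}) = -8*4 - 15*(-3) - 16*(-8) - 14*(-15) + 4*14 = 407
sum(yi*x_{i+1}) = 14*(-15) + 4*(-16) - 3*(-14) - 8*4 - 15*(-8) = -144
Area = |407 + 144|/2 = 551/2 = 275.5000

275.5000 sq units


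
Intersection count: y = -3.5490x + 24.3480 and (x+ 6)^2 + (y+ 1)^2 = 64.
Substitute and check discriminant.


Substitute y = -3.5490x + 24.3480: (x+ 6)^2 + (-3.5490x+24.3480+ 1)^2 = 64
Expand to Ax^2 + Bx + C = 0, where b-k = 25.348
A = 1+m^2 = 13.595401
B = 2(m(b-k) - h) = 2(-3.5490*25.348 + 6) = -167.920104
C = h^2 + (b-k)^2 - r^2 = 36 + 642.521104 - 64 = 614.521104
disc = B^2-4AC = 28197.1613 - 33418.6433 = -5221.4820
disc < 0

0 intersection points


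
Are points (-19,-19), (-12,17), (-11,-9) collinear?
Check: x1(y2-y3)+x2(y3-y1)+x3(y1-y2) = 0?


-19*(17+ 9) - 12*(-9+ 19) - 11*(-19-17)
= -494 - 120 + 396 = -218

No, not collinear (determinant = -218)


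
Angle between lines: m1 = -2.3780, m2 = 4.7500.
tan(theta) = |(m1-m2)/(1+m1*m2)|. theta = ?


m1-m2 = -7.128
1+m1*m2 = -10.2955
tan(theta) = |-7.128/(-10.2955)| = 0.692341
theta = arctan(|-7.128/(-10.2955)|) = 34.6965 degrees (acute angle)

34.6965 degrees


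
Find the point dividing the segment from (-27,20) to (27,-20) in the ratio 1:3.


Px = (1*27 + 3*(-27))/4 = -54/4 = -13.5000
Py = (1*(-20) + 3*20)/4 = 40/4 = 10.0000

P = (-13.5000, 10.0000)


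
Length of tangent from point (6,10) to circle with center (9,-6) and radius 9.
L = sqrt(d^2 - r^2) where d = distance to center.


d = sqrt((6-9)^2 + (10+ 6)^2) = sqrt(9+256) = 16.2788
L = sqrt(265.0000 - 81) = sqrt(184.0000) = 13.5647

13.5647


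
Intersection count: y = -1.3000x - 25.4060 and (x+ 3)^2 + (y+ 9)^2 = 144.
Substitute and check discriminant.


Substitute y = -1.3000x - 25.4060: (x+ 3)^2 + (-1.3000x- 25.4060+ 9)^2 = 144
Expand to Ax^2 + Bx + C = 0, where b-k = -16.406
A = 1+m^2 = 2.69
B = 2(m(b-k) - h) = 2(-1.3000*(-16.406) + 3) = 48.6556
C = h^2 + (b-k)^2 - r^2 = 9 + 269.156836 - 144 = 134.156836
disc = B^2-4AC = 2367.3674 - 1443.5276 = 923.8398
disc > 0

2 intersection points


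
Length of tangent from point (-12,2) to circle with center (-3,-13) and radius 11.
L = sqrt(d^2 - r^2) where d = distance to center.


d = sqrt((-12+ 3)^2 + (2+ 13)^2) = sqrt(81+225) = 17.4929
L = sqrt(306.0000 - 121) = sqrt(185.0000) = 13.6015

13.6015


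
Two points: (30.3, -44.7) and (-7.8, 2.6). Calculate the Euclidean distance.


dx = -7.8 - 30.3 = -38.1
dy = 2.6 + 44.7 = 47.3
d = sqrt(1451.61 + 2237.29) = sqrt(3688.9) = 60.7363

60.7363


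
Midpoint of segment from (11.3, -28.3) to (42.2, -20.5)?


Mx = (11.3 + 42.2)/2 = 53.5/2 = 26.7500
My = (-28.3 - 20.5)/2 = -48.8/2 = -24.4000

(26.7500, -24.4000)


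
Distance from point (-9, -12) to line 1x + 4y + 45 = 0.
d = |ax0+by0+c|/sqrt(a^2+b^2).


|1*(-9) + 4*(-12) + 45| = |-12| = 12
sqrt(1 + 16) = sqrt(17) = 4.1231
d = 12/sqrt(17) = 2.9104

2.9104


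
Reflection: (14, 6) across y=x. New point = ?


Reflection rule for y=x: (y, x)
(14, 6) -> (6, 14)

(6, 14)


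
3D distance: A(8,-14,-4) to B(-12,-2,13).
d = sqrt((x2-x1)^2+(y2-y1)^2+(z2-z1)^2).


dx=-20, dy=12, dz=17
d = sqrt(400+144+289) = sqrt(833) = 28.8617

28.8617


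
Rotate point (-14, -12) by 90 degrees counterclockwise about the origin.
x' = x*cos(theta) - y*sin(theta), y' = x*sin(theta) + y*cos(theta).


cos(90) = 0, sin(90) = 1
x' = -14*0 + 12*1 = 12
y' = -14*1 - 12*0 = -14

(12, -14)


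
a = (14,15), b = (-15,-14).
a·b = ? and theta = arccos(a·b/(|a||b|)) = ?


a·b = 14*(-15) + 15*(-14) = -210 - 210 = -420
|a| = sqrt(196+225) = 20.5183
|b| = sqrt(225+196) = 20.5183
cos(theta) = -420/(sqrt(421)*sqrt(421)) = -420/sqrt(177241) = -0.997625
theta = arccos(-420/sqrt(177241)) = 176.0501 degrees

a·b = -420, theta = 176.0501 deg


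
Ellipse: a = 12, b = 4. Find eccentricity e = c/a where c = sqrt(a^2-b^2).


c = sqrt(144-16) = sqrt(128) = 11.3137
e = c/a = sqrt(128)/12 = 0.9428

e = 0.9428


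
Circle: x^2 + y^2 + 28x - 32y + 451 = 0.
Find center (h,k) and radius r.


h = -D/2 = -28/2 = -14
k = -E/2 = 32/2 = 16
r^2 = h^2 + k^2 - F = 196 + 256 - 451 = 1
r = 1

Center (-14, 16), radius = 1


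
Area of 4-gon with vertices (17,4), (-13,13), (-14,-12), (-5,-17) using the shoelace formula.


sum(xi*y_{i+1}) = 17*13 - 13*(-12) - 14*(-17) - 5*4 = 595
sum(yi*x_{i+1}) = 4*(-13) + 13*(-14) - 12*(-5) - 17*17 = -463
Area = |595 + 463|/2 = 1058/2 = 529.0000

529.0000 sq units


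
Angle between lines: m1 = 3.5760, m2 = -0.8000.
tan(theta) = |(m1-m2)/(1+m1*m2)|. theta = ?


m1-m2 = 4.376
1+m1*m2 = -1.8608
tan(theta) = |4.376/(-1.8608)| = 2.351677
theta = arctan(|4.376/(-1.8608)|) = 66.9634 degrees (acute angle)

66.9634 degrees


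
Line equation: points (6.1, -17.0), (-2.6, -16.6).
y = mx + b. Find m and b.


m = (0.4)/(-8.7) = -0.0460
b = y1 - m*x1 = -17.0 - (0.4*6.1)/(-8.7) = -17.0 + 0.2805 = -16.7195

y = -0.0460x - 16.7195


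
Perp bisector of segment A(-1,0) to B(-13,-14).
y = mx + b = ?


Midpoint = (-7, -7)
Slope of AB = dy/dx = -14/(-12) = 1.1667
Perp slope = -dx/dy = -12/14 = -0.8571
b = My - (perp slope)*Mx = -7 + (-12*(-7))/(-14) = -7 - 6.0000 = -13.0000

y = -0.8571x - 13.0000


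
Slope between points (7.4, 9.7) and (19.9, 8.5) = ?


dy = 8.5 - 9.7 = -1.2
dx = 19.9 - 7.4 = 12.5
m = -1.2/12.5 = -0.0960

m = -0.0960


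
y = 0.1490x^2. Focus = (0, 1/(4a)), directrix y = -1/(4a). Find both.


a = 0.1490
1/(4a) = 1.6779
Focus = (0, 1.6779)
Directrix: y = -1.6779

Focus = (0, 1.6779), Directrix: y = -1.6779


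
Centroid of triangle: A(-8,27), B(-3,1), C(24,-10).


Gx = (-8- 3+24)/3 = 13/3 = 4.3333
Gy = (27+1- 10)/3 = 18/3 = 6.0000

G = (4.3333, 6.0000)


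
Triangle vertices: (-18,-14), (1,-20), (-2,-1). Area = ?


-18*(-20+ 1) = 342
1*(-1+ 14) = 13
-2*(-14+ 20) = -12
sum = 343
Area = |343|/2 = 171.5000

171.5000 sq units


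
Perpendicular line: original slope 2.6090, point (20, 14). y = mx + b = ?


Perpendicular slope = -1/m1 = -1/2.6090 = -0.3833
b2 = y0 - m2*x0 = 14 + 20/2.6090 = 14 + 7.6658 = 21.6658

y = -0.3833x + 21.6658


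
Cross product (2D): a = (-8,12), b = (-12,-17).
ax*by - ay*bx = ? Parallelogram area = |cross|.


cross = -8*(-17) - 12*(-12) = 136 + 144 = 280
Parallelogram area = |280| = 280

cross = 280, parallelogram area = 280


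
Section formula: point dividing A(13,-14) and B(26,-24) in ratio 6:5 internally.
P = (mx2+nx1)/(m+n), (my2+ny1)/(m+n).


Px = (6*26 + 5*13)/11 = 221/11 = 20.0909
Py = (6*(-24) + 5*(-14))/11 = -214/11 = -19.4545

P = (20.0909, -19.4545)


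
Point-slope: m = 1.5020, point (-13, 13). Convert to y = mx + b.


y - 13 = 1.5020(x + 13)
y = 1.5020x + 13 - 1.5020*(-13)
y = 1.5020x + 32.5260

y = 1.5020x + 32.5260


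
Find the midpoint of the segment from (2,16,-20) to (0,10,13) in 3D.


Mx = (2+0)/2 = 1.0000
My = (16+10)/2 = 13.0000
Mz = (-20+13)/2 = -3.5000

M = (1.0000, 13.0000, -3.5000)


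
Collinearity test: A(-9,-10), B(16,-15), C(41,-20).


-9*(-15+ 20) + 16*(-20+ 10) + 41*(-10+ 15)
= -45 - 160 + 205 = 0

Yes, collinear (determinant = 0)


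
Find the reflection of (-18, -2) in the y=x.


Reflection rule for y=x: (y, x)
(-18, -2) -> (-2, -18)

(-2, -18)


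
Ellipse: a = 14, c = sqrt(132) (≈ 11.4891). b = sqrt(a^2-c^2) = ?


b^2 = 14^2 - (sqrt(132))^2 = 196 - 132 = 64
b = sqrt(64) = 8

b = 8


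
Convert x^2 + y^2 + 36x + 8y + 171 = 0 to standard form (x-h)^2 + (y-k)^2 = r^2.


h = -D/2 = -36/2 = -18
k = -E/2 = -8/2 = -4
r^2 = h^2 + k^2 - F = 324 + 16 - 171 = 169
r = 13

Center (-18, -4), radius = 13


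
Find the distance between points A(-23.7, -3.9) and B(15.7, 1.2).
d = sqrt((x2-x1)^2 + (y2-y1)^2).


dx = 15.7 + 23.7 = 39.4
dy = 1.2 + 3.9 = 5.1
d = sqrt(1552.36 + 26.01) = sqrt(1578.37) = 39.7287

39.7287


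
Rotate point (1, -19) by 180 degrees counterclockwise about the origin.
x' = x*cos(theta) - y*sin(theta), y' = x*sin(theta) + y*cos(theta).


cos(180) = -1, sin(180) = 0
x' = 1*(-1) + 19*0 = -1
y' = 1*0 - 19*(-1) = 19

(-1, 19)


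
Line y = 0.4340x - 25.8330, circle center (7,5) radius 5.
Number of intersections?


Substitute y = 0.4340x - 25.8330: (x-7)^2 + (0.4340x- 25.8330-5)^2 = 25
Expand to Ax^2 + Bx + C = 0, where b-k = -30.833
A = 1+m^2 = 1.188356
B = 2(m(b-k) - h) = 2(0.4340*(-30.833) - 7) = -40.763044
C = h^2 + (b-k)^2 - r^2 = 49 + 950.673889 - 25 = 974.673889
disc = B^2-4AC = 1661.6258 - 4633.0383 = -2971.4125
disc < 0

0 intersection points


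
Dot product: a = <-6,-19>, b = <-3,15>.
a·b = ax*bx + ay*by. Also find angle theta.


a·b = -6*(-3) - 19*15 = 18 - 285 = -267
|a| = sqrt(36+361) = 19.9249
|b| = sqrt(9+225) = 15.2971
cos(theta) = -267/(sqrt(397)*sqrt(234)) = -267/sqrt(92898) = -0.876008
theta = arccos(-267/sqrt(92898)) = 151.1645 degrees

a·b = -267, theta = 151.1645 deg


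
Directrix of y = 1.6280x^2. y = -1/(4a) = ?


a = 1.6280
1/(4a) = 0.1536
directrix: y = -0.1536 = -0.1536

y = -0.1536


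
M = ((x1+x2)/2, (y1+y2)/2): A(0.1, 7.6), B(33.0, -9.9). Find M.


Mx = (0.1 + 33.0)/2 = 33.1/2 = 16.5500
My = (7.6 - 9.9)/2 = -2.3/2 = -1.1500

(16.5500, -1.1500)


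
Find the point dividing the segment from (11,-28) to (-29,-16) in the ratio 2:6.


Px = (2*(-29) + 6*11)/8 = 8/8 = 1.0000
Py = (2*(-16) + 6*(-28))/8 = -200/8 = -25.0000

P = (1.0000, -25.0000)


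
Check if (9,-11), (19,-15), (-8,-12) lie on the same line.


9*(-15+ 12) + 19*(-12+ 11) - 8*(-11+ 15)
= -27 - 19 - 32 = -78

No, not collinear (determinant = -78)


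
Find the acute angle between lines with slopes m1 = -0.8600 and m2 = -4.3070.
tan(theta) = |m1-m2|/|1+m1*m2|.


m1-m2 = 3.447
1+m1*m2 = 4.70402
tan(theta) = |3.447/4.70402| = 0.732777
theta = arctan(|3.447/4.70402|) = 36.2331 degrees (acute angle)

36.2331 degrees


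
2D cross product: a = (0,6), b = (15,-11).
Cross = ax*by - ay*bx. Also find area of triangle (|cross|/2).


cross = 0*(-11) - 6*15 = 0 - 90 = -90
Triangle area = |-90|/2 = 90/2 = 45.0000

cross = -90, triangle area = 45.0000


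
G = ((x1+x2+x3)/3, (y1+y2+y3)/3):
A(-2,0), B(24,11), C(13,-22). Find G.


Gx = (-2+24+13)/3 = 35/3 = 11.6667
Gy = (0+11- 22)/3 = -11/3 = -3.6667

G = (11.6667, -3.6667)


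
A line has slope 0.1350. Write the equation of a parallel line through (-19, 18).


Parallel lines have equal slopes.
m2 = 0.1350
b2 = 18 - 0.1350*(-19) = 20.5650

y = 0.1350x + 20.5650


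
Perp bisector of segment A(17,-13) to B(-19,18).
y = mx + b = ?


Midpoint = (-1, 2.5)
Slope of AB = dy/dx = 31/(-36) = -0.8611
Perp slope = -dx/dy = 36/31 = 1.1613
b = My - (perp slope)*Mx = 2.5 + (-36*(-1))/31 = 2.5 + 1.1613 = 3.6613

y = 1.1613x + 3.6613


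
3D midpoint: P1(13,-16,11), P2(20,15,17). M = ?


Mx = (13+20)/2 = 16.5000
My = (-16+15)/2 = -0.5000
Mz = (11+17)/2 = 14.0000

M = (16.5000, -0.5000, 14.0000)


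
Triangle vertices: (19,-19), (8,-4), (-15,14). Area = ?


19*(-4-14) = -342
8*(14+ 19) = 264
-15*(-19+ 4) = 225
sum = 147
Area = |147|/2 = 73.5000

73.5000 sq units


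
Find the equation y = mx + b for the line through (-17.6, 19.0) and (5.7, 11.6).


m = (-7.4)/(23.3) = -0.3176
b = y1 - m*x1 = 19.0 - (-7.4*(-17.6))/(23.3) = 19.0 - 5.5897 = 13.4103

y = -0.3176x + 13.4103


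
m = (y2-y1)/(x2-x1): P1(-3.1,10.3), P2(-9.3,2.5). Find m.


dy = 2.5 - 10.3 = -7.8
dx = -9.3 + 3.1 = -6.2
m = -7.8/(-6.2) = 1.2581

m = 1.2581


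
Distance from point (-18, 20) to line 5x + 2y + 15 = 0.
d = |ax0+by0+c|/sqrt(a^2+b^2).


|5*(-18) + 2*20 + 15| = |-35| = 35
sqrt(25 + 4) = sqrt(29) = 5.3852
d = 35/sqrt(29) = 6.4993

6.4993


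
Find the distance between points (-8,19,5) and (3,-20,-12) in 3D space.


dx=11, dy=-39, dz=-17
d = sqrt(121+1521+289) = sqrt(1931) = 43.9431

43.9431


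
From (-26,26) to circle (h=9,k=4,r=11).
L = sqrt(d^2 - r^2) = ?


d = sqrt((-26-9)^2 + (26-4)^2) = sqrt(1225+484) = 41.3401
L = sqrt(1709.0000 - 121) = sqrt(1588.0000) = 39.8497

39.8497


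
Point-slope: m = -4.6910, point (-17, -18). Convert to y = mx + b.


y + 18 = -4.6910(x + 17)
y = -4.6910x - 18 + 4.6910*(-17)
y = -4.6910x - 97.7470

y = -4.6910x - 97.7470


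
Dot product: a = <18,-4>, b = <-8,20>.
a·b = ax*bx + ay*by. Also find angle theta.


a·b = 18*(-8) - 4*20 = -144 - 80 = -224
|a| = sqrt(324+16) = 18.4391
|b| = sqrt(64+400) = 21.5407
cos(theta) = -224/(sqrt(340)*sqrt(464)) = -224/sqrt(157760) = -0.563962
theta = arccos(-224/sqrt(157760)) = 124.3302 degrees

a·b = -224, theta = 124.3302 deg


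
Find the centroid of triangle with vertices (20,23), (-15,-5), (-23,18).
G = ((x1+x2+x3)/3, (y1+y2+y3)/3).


Gx = (20- 15- 23)/3 = -18/3 = -6.0000
Gy = (23- 5+18)/3 = 36/3 = 12.0000

G = (-6.0000, 12.0000)


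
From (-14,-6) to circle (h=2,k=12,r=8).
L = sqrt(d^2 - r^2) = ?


d = sqrt((-14-2)^2 + (-6-12)^2) = sqrt(256+324) = 24.0832
L = sqrt(580.0000 - 64) = sqrt(516.0000) = 22.7156

22.7156


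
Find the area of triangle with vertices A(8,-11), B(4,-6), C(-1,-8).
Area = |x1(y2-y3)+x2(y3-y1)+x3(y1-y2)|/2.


8*(-6+ 8) = 16
4*(-8+ 11) = 12
-1*(-11+ 6) = 5
sum = 33
Area = |33|/2 = 16.5000

16.5000 sq units


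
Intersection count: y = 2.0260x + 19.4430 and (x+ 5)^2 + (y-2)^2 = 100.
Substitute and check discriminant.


Substitute y = 2.0260x + 19.4430: (x+ 5)^2 + (2.0260x+19.4430-2)^2 = 100
Expand to Ax^2 + Bx + C = 0, where b-k = 17.443
A = 1+m^2 = 5.104676
B = 2(m(b-k) - h) = 2(2.0260*17.443 + 5) = 80.679036
C = h^2 + (b-k)^2 - r^2 = 25 + 304.258249 - 100 = 229.258249
disc = B^2-4AC = 6509.1068 - 4681.1563 = 1827.9505
disc > 0

2 intersection points


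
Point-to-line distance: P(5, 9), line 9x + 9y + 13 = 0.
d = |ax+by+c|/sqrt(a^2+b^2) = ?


|9*5 + 9*9 + 13| = |139| = 139
sqrt(81 + 81) = sqrt(162) = 12.7279
d = 139/sqrt(162) = 10.9209

10.9209


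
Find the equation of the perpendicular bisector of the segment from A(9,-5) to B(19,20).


Midpoint = (14, 7.5)
Slope of AB = dy/dx = 25/10 = 2.5000
Perp slope = -dx/dy = -10/25 = -0.4000
b = My - (perp slope)*Mx = 7.5 + (10*14)/25 = 7.5 + 5.6000 = 13.1000

y = -0.4000x + 13.1000


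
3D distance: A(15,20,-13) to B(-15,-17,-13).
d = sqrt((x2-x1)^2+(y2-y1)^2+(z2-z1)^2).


dx=-30, dy=-37, dz=0
d = sqrt(900+1369+0) = sqrt(2269) = 47.6340

47.6340


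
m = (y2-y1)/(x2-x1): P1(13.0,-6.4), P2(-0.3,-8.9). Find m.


dy = -8.9 + 6.4 = -2.5
dx = -0.3 - 13.0 = -13.3
m = -2.5/(-13.3) = 0.1880

m = 0.1880


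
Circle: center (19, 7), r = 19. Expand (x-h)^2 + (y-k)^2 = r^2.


(x-19)^2 + (y-7)^2 = 19^2
D = -2h = -38, E = -2k = -14
F = h^2+k^2-r^2 = 361+49-361 = 49

x^2 + y^2 - 38x - 14y + 49 = 0


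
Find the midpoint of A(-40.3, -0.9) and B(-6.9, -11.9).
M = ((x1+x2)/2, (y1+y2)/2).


Mx = (-40.3 - 6.9)/2 = -47.2/2 = -23.6000
My = (-0.9 - 11.9)/2 = -12.8/2 = -6.4000

(-23.6000, -6.4000)


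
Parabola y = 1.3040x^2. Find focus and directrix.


a = 1.3040
1/(4a) = 0.1917
Focus = (0, 0.1917)
Directrix: y = -0.1917

Focus = (0, 0.1917), Directrix: y = -0.1917


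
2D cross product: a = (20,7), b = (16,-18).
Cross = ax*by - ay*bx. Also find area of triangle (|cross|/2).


cross = 20*(-18) - 7*16 = -360 - 112 = -472
Triangle area = |-472|/2 = 472/2 = 236.0000

cross = -472, triangle area = 236.0000


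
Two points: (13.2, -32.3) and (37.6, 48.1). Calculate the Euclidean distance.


dx = 37.6 - 13.2 = 24.4
dy = 48.1 + 32.3 = 80.4
d = sqrt(595.36 + 6464.16) = sqrt(7059.52) = 84.0209

84.0209


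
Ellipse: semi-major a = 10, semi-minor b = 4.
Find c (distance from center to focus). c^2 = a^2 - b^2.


c^2 = 10^2 - 4^2 = 100 - 16 = 84
c = sqrt(84) = 9.1652

c = 9.1652


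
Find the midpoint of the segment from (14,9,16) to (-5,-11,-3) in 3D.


Mx = (14- 5)/2 = 4.5000
My = (9- 11)/2 = -1.0000
Mz = (16- 3)/2 = 6.5000

M = (4.5000, -1.0000, 6.5000)


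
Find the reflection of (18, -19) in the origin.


Reflection rule for origin: (-x, -y)
(18, -19) -> (-18, 19)

(-18, 19)


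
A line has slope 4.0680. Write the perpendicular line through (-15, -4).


Perpendicular slope = -1/m1 = -1/4.0680 = -0.2458
b2 = y0 - m2*x0 = -4 - 15/4.0680 = -4 - 3.6873 = -7.6873

y = -0.2458x - 7.6873


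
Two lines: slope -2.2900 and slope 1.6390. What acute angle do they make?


m1-m2 = -3.929
1+m1*m2 = -2.75331
tan(theta) = |-3.929/(-2.75331)| = 1.427010
theta = arctan(|-3.929/(-2.75331)|) = 54.9785 degrees (acute angle)

54.9785 degrees


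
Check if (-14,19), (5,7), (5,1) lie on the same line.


-14*(7-1) + 5*(1-19) + 5*(19-7)
= -84 - 90 + 60 = -114

No, not collinear (determinant = -114)


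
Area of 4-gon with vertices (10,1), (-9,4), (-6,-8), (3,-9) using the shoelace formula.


sum(xi*y_{i+1}) = 10*4 - 9*(-8) - 6*(-9) + 3*1 = 169
sum(yi*x_{i+1}) = 1*(-9) + 4*(-6) - 8*3 - 9*10 = -147
Area = |169 + 147|/2 = 316/2 = 158.0000

158.0000 sq units


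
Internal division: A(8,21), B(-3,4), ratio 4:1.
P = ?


Px = (4*(-3) + 1*8)/5 = -4/5 = -0.8000
Py = (4*4 + 1*21)/5 = 37/5 = 7.4000

P = (-0.8000, 7.4000)


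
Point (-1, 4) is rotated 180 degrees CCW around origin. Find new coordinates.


cos(180) = -1, sin(180) = 0
x' = -1*(-1) - 4*0 = 1
y' = -1*0 + 4*(-1) = -4

(1, -4)


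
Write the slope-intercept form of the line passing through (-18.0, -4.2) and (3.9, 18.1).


m = (22.3)/(21.9) = 1.0183
b = y1 - m*x1 = -4.2 - (22.3*(-18.0))/(21.9) = -4.2 + 18.3288 = 14.1288

y = 1.0183x + 14.1288


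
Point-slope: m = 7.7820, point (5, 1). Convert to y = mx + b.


y - 1 = 7.7820(x - 5)
y = 7.7820x + 1 - 7.7820*5
y = 7.7820x - 37.9100

y = 7.7820x - 37.9100


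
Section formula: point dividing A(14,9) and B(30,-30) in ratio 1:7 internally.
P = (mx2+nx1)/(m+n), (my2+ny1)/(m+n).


Px = (1*30 + 7*14)/8 = 128/8 = 16.0000
Py = (1*(-30) + 7*9)/8 = 33/8 = 4.1250

P = (16.0000, 4.1250)


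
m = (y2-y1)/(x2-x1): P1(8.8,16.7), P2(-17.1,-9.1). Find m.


dy = -9.1 - 16.7 = -25.8
dx = -17.1 - 8.8 = -25.9
m = -25.8/(-25.9) = 0.9961

m = 0.9961


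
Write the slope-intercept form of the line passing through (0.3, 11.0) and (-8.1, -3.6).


m = (-14.6)/(-8.4) = 1.7381
b = y1 - m*x1 = 11.0 - (-14.6*0.3)/(-8.4) = 11.0 - 0.5214 = 10.4786

y = 1.7381x + 10.4786


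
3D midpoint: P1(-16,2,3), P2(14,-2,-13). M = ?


Mx = (-16+14)/2 = -1.0000
My = (2- 2)/2 = 0
Mz = (3- 13)/2 = -5.0000

M = (-1.0000, 0, -5.0000)


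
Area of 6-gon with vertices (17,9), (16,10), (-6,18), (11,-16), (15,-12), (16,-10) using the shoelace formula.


sum(xi*y_{i+1}) = 17*10 + 16*18 - 6*(-16) + 11*(-12) + 15*(-10) + 16*9 = 416
sum(yi*x_{i+1}) = 9*16 + 10*(-6) + 18*11 - 16*15 - 12*16 - 10*17 = -320
Area = |416 + 320|/2 = 736/2 = 368.0000

368.0000 sq units


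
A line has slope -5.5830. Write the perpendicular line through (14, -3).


Perpendicular slope = -1/m1 = -1/(-5.5830) = 0.1791
b2 = y0 - m2*x0 = -3 + 14/(-5.5830) = -3 - 2.5076 = -5.5076

y = 0.1791x - 5.5076


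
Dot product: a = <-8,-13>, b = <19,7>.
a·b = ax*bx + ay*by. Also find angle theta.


a·b = -8*19 - 13*7 = -152 - 91 = -243
|a| = sqrt(64+169) = 15.2643
|b| = sqrt(361+49) = 20.2485
cos(theta) = -243/(sqrt(233)*sqrt(410)) = -243/sqrt(95530) = -0.786206
theta = arccos(-243/sqrt(95530)) = 141.8324 degrees

a·b = -243, theta = 141.8324 deg


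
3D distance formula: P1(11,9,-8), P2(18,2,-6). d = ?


dx=7, dy=-7, dz=2
d = sqrt(49+49+4) = sqrt(102) = 10.0995

10.0995


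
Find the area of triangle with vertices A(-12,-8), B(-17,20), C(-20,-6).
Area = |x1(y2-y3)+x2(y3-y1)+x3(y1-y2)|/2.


-12*(20+ 6) = -312
-17*(-6+ 8) = -34
-20*(-8-20) = 560
sum = 214
Area = |214|/2 = 107.0000

107.0000 sq units


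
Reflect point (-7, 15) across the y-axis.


Reflection rule for y-axis: (-x, y)
(-7, 15) -> (7, 15)

(7, 15)


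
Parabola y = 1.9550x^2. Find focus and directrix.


a = 1.9550
1/(4a) = 0.1279
Focus = (0, 0.1279)
Directrix: y = -0.1279

Focus = (0, 0.1279), Directrix: y = -0.1279


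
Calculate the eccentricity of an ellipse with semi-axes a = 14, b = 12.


c = sqrt(196-144) = sqrt(52) = 7.2111
e = c/a = sqrt(52)/14 = 0.5151

e = 0.5151


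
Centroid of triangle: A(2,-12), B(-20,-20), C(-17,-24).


Gx = (2- 20- 17)/3 = -35/3 = -11.6667
Gy = (-12- 20- 24)/3 = -56/3 = -18.6667

G = (-11.6667, -18.6667)


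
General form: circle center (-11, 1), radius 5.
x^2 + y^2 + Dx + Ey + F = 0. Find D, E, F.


(x+ 11)^2 + (y-1)^2 = 5^2
D = -2h = 22, E = -2k = -2
F = h^2+k^2-r^2 = 121+1-25 = 97

D = 22, E = -2, F = 97


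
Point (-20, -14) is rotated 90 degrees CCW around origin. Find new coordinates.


cos(90) = 0, sin(90) = 1
x' = -20*0 + 14*1 = 14
y' = -20*1 - 14*0 = -20

(14, -20)


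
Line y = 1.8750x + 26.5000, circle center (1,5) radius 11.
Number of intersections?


Substitute y = 1.8750x + 26.5000: (x-1)^2 + (1.8750x+26.5000-5)^2 = 121
Expand to Ax^2 + Bx + C = 0, where b-k = 21.5
A = 1+m^2 = 4.515625
B = 2(m(b-k) - h) = 2(1.8750*21.5 - 1) = 78.625
C = h^2 + (b-k)^2 - r^2 = 1 + 462.25 - 121 = 342.25
disc = B^2-4AC = 6181.8906 - 6181.8906 = 0
disc = 0

1 intersection point (tangent)


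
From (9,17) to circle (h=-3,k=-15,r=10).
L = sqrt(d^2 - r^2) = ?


d = sqrt((9+ 3)^2 + (17+ 15)^2) = sqrt(144+1024) = 34.1760
L = sqrt(1168.0000 - 100) = sqrt(1068.0000) = 32.6803

32.6803


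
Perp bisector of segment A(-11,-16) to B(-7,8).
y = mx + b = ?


Midpoint = (-9, -4)
Slope of AB = dy/dx = 24/4 = 6.0000
Perp slope = -dx/dy = -4/24 = -0.1667
b = My - (perp slope)*Mx = -4 + (4*(-9))/24 = -4 - 1.5000 = -5.5000

y = -0.1667x - 5.5000


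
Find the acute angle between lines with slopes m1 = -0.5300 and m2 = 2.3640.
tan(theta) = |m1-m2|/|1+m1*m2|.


m1-m2 = -2.894
1+m1*m2 = -0.25292
tan(theta) = |-2.894/(-0.25292)| = 11.442353
theta = arctan(|-2.894/(-0.25292)|) = 85.0053 degrees (acute angle)

85.0053 degrees


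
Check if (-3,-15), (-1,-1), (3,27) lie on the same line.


-3*(-1-27) - 1*(27+ 15) + 3*(-15+ 1)
= 84 - 42 - 42 = 0

Yes, collinear (determinant = 0)


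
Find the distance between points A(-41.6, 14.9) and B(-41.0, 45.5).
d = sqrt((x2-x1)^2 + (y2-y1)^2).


dx = -41.0 + 41.6 = 0.6
dy = 45.5 - 14.9 = 30.6
d = sqrt(0.36 + 936.36) = sqrt(936.72) = 30.6059

30.6059


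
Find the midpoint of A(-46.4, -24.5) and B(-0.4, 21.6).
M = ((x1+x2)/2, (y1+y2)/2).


Mx = (-46.4 - 0.4)/2 = -46.8/2 = -23.4000
My = (-24.5 + 21.6)/2 = -2.9/2 = -1.4500

(-23.4000, -1.4500)


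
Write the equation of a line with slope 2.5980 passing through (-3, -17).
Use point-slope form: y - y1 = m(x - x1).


y + 17 = 2.5980(x + 3)
y = 2.5980x - 17 - 2.5980*(-3)
y = 2.5980x - 9.2060

y = 2.5980x - 9.2060


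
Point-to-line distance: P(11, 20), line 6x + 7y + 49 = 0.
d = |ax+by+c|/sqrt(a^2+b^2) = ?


|6*11 + 7*20 + 49| = |255| = 255
sqrt(36 + 49) = sqrt(85) = 9.2195
d = 255/sqrt(85) = 27.6586

27.6586


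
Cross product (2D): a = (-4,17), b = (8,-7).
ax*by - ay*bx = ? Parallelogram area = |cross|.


cross = -4*(-7) - 17*8 = 28 - 136 = -108
Parallelogram area = |-108| = 108

cross = -108, parallelogram area = 108


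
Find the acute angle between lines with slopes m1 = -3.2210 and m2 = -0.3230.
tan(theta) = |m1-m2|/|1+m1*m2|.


m1-m2 = -2.898
1+m1*m2 = 2.040383
tan(theta) = |-2.898/2.040383| = 1.420322
theta = arctan(|-2.898/2.040383|) = 54.8519 degrees (acute angle)

54.8519 degrees


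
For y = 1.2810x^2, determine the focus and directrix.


a = 1.2810
1/(4a) = 0.1952
Focus = (0, 0.1952)
Directrix: y = -0.1952

Focus = (0, 0.1952), Directrix: y = -0.1952


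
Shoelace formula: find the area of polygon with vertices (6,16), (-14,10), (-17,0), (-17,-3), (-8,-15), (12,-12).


sum(xi*y_{i+1}) = 6*10 - 14*0 - 17*(-3) - 17*(-15) - 8*(-12) + 12*16 = 654
sum(yi*x_{i+1}) = 16*(-14) + 10*(-17) + 0*(-17) - 3*(-8) - 15*12 - 12*6 = -622
Area = |654 + 622|/2 = 1276/2 = 638.0000

638.0000 sq units


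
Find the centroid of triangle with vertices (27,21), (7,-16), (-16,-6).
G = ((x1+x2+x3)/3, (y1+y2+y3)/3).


Gx = (27+7- 16)/3 = 18/3 = 6.0000
Gy = (21- 16- 6)/3 = -1/3 = -0.3333

G = (6.0000, -0.3333)


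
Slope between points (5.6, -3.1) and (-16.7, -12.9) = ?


dy = -12.9 + 3.1 = -9.8
dx = -16.7 - 5.6 = -22.3
m = -9.8/(-22.3) = 0.4395

m = 0.4395


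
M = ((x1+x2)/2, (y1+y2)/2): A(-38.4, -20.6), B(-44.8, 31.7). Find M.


Mx = (-38.4 - 44.8)/2 = -83.2/2 = -41.6000
My = (-20.6 + 31.7)/2 = 11.1/2 = 5.5500

(-41.6000, 5.5500)


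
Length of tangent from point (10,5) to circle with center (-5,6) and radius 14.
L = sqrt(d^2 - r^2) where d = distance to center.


d = sqrt((10+ 5)^2 + (5-6)^2) = sqrt(225+1) = 15.0333
L = sqrt(226.0000 - 196) = sqrt(30.0000) = 5.4772

5.4772


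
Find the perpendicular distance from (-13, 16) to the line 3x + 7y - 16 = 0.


|3*(-13) + 7*16 - 16| = |57| = 57
sqrt(9 + 49) = sqrt(58) = 7.6158
d = 57/sqrt(58) = 7.4845

7.4845


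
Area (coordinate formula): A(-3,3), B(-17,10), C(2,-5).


-3*(10+ 5) = -45
-17*(-5-3) = 136
2*(3-10) = -14
sum = 77
Area = |77|/2 = 38.5000

38.5000 sq units


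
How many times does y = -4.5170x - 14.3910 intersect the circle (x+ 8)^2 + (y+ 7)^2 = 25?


Substitute y = -4.5170x - 14.3910: (x+ 8)^2 + (-4.5170x- 14.3910+ 7)^2 = 25
Expand to Ax^2 + Bx + C = 0, where b-k = -7.391
A = 1+m^2 = 21.403289
B = 2(m(b-k) - h) = 2(-4.5170*(-7.391) + 8) = 82.770294
C = h^2 + (b-k)^2 - r^2 = 64 + 54.626881 - 25 = 93.626881
disc = B^2-4AC = 6850.9216 - 8015.6928 = -1164.7712
disc < 0

0 intersection points


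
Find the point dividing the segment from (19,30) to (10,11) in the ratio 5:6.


Px = (5*10 + 6*19)/11 = 164/11 = 14.9091
Py = (5*11 + 6*30)/11 = 235/11 = 21.3636

P = (14.9091, 21.3636)


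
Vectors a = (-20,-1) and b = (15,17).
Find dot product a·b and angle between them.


a·b = -20*15 - 1*17 = -300 - 17 = -317
|a| = sqrt(400+1) = 20.0250
|b| = sqrt(225+289) = 22.6716
cos(theta) = -317/(sqrt(401)*sqrt(514)) = -317/sqrt(206114) = -0.698241
theta = arccos(-317/sqrt(206114)) = 134.2861 degrees

a·b = -317, theta = 134.2861 deg


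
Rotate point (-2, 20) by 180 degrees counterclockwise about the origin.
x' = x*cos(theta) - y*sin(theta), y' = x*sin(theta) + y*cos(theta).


cos(180) = -1, sin(180) = 0
x' = -2*(-1) - 20*0 = 2
y' = -2*0 + 20*(-1) = -20

(2, -20)


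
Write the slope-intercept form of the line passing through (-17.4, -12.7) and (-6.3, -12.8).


m = (-0.1)/(11.1) = -0.0090
b = y1 - m*x1 = -12.7 - (-0.1*(-17.4))/(11.1) = -12.7 - 0.1568 = -12.8568

y = -0.0090x - 12.8568


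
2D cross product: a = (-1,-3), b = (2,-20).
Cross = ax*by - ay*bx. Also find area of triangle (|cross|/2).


cross = -1*(-20) + 3*2 = 20 + 6 = 26
Triangle area = |26|/2 = 26/2 = 13.0000

cross = 26, triangle area = 13.0000


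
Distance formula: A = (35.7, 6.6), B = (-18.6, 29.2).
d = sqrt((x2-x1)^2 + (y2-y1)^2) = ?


dx = -18.6 - 35.7 = -54.3
dy = 29.2 - 6.6 = 22.6
d = sqrt(2948.49 + 510.76) = sqrt(3459.25) = 58.8154

58.8154


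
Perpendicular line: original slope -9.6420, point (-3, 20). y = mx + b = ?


Perpendicular slope = -1/m1 = -1/(-9.6420) = 0.1037
b2 = y0 - m2*x0 = 20 - 3/(-9.6420) = 20 + 0.3111 = 20.3111

y = 0.1037x + 20.3111


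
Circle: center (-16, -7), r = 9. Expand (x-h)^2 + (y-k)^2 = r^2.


(x+ 16)^2 + (y+ 7)^2 = 9^2
D = -2h = 32, E = -2k = 14
F = h^2+k^2-r^2 = 256+49-81 = 224

x^2 + y^2 + 32x + 14y + 224 = 0


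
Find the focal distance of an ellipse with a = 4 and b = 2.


c^2 = 4^2 - 2^2 = 16 - 4 = 12
c = sqrt(12) = 3.4641

c = 3.4641


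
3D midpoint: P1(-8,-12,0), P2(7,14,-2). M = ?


Mx = (-8+7)/2 = -0.5000
My = (-12+14)/2 = 1.0000
Mz = (0- 2)/2 = -1.0000

M = (-0.5000, 1.0000, -1.0000)


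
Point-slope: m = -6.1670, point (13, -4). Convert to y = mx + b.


y + 4 = -6.1670(x - 13)
y = -6.1670x - 4 + 6.1670*13
y = -6.1670x + 76.1710

y = -6.1670x + 76.1710


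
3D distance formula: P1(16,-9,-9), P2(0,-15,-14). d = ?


dx=-16, dy=-6, dz=-5
d = sqrt(256+36+25) = sqrt(317) = 17.8045

17.8045


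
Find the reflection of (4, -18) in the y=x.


Reflection rule for y=x: (y, x)
(4, -18) -> (-18, 4)

(-18, 4)


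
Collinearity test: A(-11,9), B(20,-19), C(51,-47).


-11*(-19+ 47) + 20*(-47-9) + 51*(9+ 19)
= -308 - 1120 + 1428 = 0

Yes, collinear (determinant = 0)


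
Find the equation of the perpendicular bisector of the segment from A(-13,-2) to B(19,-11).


Midpoint = (3, -6.5)
Slope of AB = dy/dx = -9/32 = -0.2812
Perp slope = -dx/dy = 32/9 = 3.5556
b = My - (perp slope)*Mx = -6.5 + (32*3)/(-9) = -6.5 - 10.6667 = -17.1667

y = 3.5556x - 17.1667


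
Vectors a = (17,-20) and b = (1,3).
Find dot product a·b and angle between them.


a·b = 17*1 - 20*3 = 17 - 60 = -43
|a| = sqrt(289+400) = 26.2488
|b| = sqrt(1+9) = 3.1623
cos(theta) = -43/(sqrt(689)*sqrt(10)) = -43/sqrt(6890) = -0.518035
theta = arccos(-43/sqrt(6890)) = 121.2005 degrees

a·b = -43, theta = 121.2005 deg


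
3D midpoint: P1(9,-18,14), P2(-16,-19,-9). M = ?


Mx = (9- 16)/2 = -3.5000
My = (-18- 19)/2 = -18.5000
Mz = (14- 9)/2 = 2.5000

M = (-3.5000, -18.5000, 2.5000)


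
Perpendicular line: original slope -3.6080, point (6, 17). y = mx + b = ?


Perpendicular slope = -1/m1 = -1/(-3.6080) = 0.2772
b2 = y0 - m2*x0 = 17 + 6/(-3.6080) = 17 - 1.6630 = 15.3370

y = 0.2772x + 15.3370


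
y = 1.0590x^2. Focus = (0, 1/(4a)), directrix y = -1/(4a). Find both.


a = 1.0590
1/(4a) = 0.2361
Focus = (0, 0.2361)
Directrix: y = -0.2361

Focus = (0, 0.2361), Directrix: y = -0.2361


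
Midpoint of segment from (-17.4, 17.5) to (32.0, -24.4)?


Mx = (-17.4 + 32.0)/2 = 14.6/2 = 7.3000
My = (17.5 - 24.4)/2 = -6.9/2 = -3.4500

(7.3000, -3.4500)


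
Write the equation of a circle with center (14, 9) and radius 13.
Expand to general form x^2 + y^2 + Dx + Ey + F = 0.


(x-14)^2 + (y-9)^2 = 13^2
D = -2h = -28, E = -2k = -18
F = h^2+k^2-r^2 = 196+81-169 = 108

x^2 + y^2 - 28x - 18y + 108 = 0


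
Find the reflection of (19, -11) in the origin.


Reflection rule for origin: (-x, -y)
(19, -11) -> (-19, 11)

(-19, 11)


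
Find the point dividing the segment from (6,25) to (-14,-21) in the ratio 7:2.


Px = (7*(-14) + 2*6)/9 = -86/9 = -9.5556
Py = (7*(-21) + 2*25)/9 = -97/9 = -10.7778

P = (-9.5556, -10.7778)
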